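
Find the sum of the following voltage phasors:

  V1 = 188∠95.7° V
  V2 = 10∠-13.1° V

Step 1 — Convert each phasor to rectangular form:
  V1 = 188·(cos(95.7°) + j·sin(95.7°)) = -18.67 + j187.1 V
  V2 = 10·(cos(-13.1°) + j·sin(-13.1°)) = 9.74 - j2.267 V
Step 2 — Sum components: V_total = -8.932 + j184.8 V.
Step 3 — Convert to polar: |V_total| = 185 V, ∠V_total = 92.8°.

V_total = 185∠92.8° V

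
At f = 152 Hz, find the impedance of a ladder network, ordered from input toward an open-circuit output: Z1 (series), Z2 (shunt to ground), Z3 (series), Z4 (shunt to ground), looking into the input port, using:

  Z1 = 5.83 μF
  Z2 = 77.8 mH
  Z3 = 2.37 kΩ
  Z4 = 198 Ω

Step 1 — Angular frequency: ω = 2π·f = 2π·152 = 955 rad/s.
Step 2 — Component impedances:
  Z1: Z = 1/(jωC) = -j/(ω·C) = 0 - j179.6 Ω
  Z2: Z = jωL = j·955·0.0778 = 0 + j74.3 Ω
  Z3: Z = R = 2370 Ω
  Z4: Z = R = 198 Ω
Step 3 — Ladder network (open output): work backward from the far end, alternating series and parallel combinations. Z_in = 2.148 - j105.4 Ω = 105.4∠-88.8° Ω.

Z = 2.148 - j105.4 Ω = 105.4∠-88.8° Ω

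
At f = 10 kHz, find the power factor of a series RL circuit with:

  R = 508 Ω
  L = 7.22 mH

Step 1 — Angular frequency: ω = 2π·f = 2π·1e+04 = 6.283e+04 rad/s.
Step 2 — Component impedances:
  R: Z = R = 508 Ω
  L: Z = jωL = j·6.283e+04·0.00722 = 0 + j453.6 Ω
Step 3 — Series combination: Z_total = R + L = 508 + j453.6 Ω = 681.1∠41.8° Ω.
Step 4 — Power factor: PF = cos(φ) = Re(Z)/|Z| = 508/681.1 = 0.7459.
Step 5 — Type: Im(Z) = 453.6 ⇒ lagging (phase φ = 41.8°).

PF = 0.7459 (lagging, φ = 41.8°)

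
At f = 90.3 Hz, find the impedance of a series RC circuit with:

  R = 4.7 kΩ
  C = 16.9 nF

Step 1 — Angular frequency: ω = 2π·f = 2π·90.3 = 567.4 rad/s.
Step 2 — Component impedances:
  R: Z = R = 4700 Ω
  C: Z = 1/(jωC) = -j/(ω·C) = 0 - j1.043e+05 Ω
Step 3 — Series combination: Z_total = R + C = 4700 - j1.043e+05 Ω = 1.044e+05∠-87.4° Ω.

Z = 4700 - j1.043e+05 Ω = 1.044e+05∠-87.4° Ω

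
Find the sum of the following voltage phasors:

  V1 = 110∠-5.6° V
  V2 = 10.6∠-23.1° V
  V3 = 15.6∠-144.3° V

Step 1 — Convert each phasor to rectangular form:
  V1 = 110·(cos(-5.6°) + j·sin(-5.6°)) = 109.5 - j10.73 V
  V2 = 10.6·(cos(-23.1°) + j·sin(-23.1°)) = 9.75 - j4.159 V
  V3 = 15.6·(cos(-144.3°) + j·sin(-144.3°)) = -12.67 - j9.103 V
Step 2 — Sum components: V_total = 106.6 - j24 V.
Step 3 — Convert to polar: |V_total| = 109.2 V, ∠V_total = -12.7°.

V_total = 109.2∠-12.7° V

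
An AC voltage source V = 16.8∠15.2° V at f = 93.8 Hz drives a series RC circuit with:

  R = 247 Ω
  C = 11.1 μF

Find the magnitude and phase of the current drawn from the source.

Step 1 — Angular frequency: ω = 2π·f = 2π·93.8 = 589.4 rad/s.
Step 2 — Component impedances:
  R: Z = R = 247 Ω
  C: Z = 1/(jωC) = -j/(ω·C) = 0 - j152.9 Ω
Step 3 — Series combination: Z_total = R + C = 247 - j152.9 Ω = 290.5∠-31.8° Ω.
Step 4 — Source phasor: V = 16.8∠15.2° V = 16.21 + j4.405 V.
Step 5 — Ohm's law: I = V / Z_total = (16.21 + j4.405) / (247 - j152.9) = 0.03948 + j0.04227 A.
Step 6 — Convert to polar: |I| = 0.05784 A, ∠I = 47.0°.

I = 0.05784∠47.0° A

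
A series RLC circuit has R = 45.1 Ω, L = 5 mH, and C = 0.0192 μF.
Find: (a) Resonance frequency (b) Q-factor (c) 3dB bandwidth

Step 1 — Resonance: ω₀ = 1/√(LC) = 1/√(0.005·1.92e-08) = 1.021e+05 rad/s.
Step 2 — f₀ = ω₀/(2π) = 1.624e+04 Hz.
Step 3 — Series Q: Q = ω₀L/R = 1.021e+05·0.005/45.1 = 11.32.
Step 4 — Bandwidth: Δω = ω₀/Q = 9020 rad/s; BW = Δω/(2π) = 1436 Hz.

(a) f₀ = 1.624e+04 Hz  (b) Q = 11.32  (c) BW = 1436 Hz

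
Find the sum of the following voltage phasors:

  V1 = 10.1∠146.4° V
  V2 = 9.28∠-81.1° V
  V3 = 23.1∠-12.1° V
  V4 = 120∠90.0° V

Step 1 — Convert each phasor to rectangular form:
  V1 = 10.1·(cos(146.4°) + j·sin(146.4°)) = -8.413 + j5.589 V
  V2 = 9.28·(cos(-81.1°) + j·sin(-81.1°)) = 1.436 - j9.168 V
  V3 = 23.1·(cos(-12.1°) + j·sin(-12.1°)) = 22.59 - j4.842 V
  V4 = 120·(cos(90.0°) + j·sin(90.0°)) = 0 + j120 V
Step 2 — Sum components: V_total = 15.61 + j111.6 V.
Step 3 — Convert to polar: |V_total| = 112.7 V, ∠V_total = 82.0°.

V_total = 112.7∠82.0° V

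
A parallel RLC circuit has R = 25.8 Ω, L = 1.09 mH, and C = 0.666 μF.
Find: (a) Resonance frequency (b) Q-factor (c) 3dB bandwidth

Step 1 — Resonance: ω₀ = 1/√(LC) = 1/√(0.00109·6.66e-07) = 3.712e+04 rad/s.
Step 2 — f₀ = ω₀/(2π) = 5907 Hz.
Step 3 — Parallel Q: Q = R/(ω₀L) = 25.8/(3.712e+04·0.00109) = 0.6377.
Step 4 — Bandwidth: Δω = ω₀/Q = 5.82e+04 rad/s; BW = Δω/(2π) = 9262 Hz.

(a) f₀ = 5907 Hz  (b) Q = 0.6377  (c) BW = 9262 Hz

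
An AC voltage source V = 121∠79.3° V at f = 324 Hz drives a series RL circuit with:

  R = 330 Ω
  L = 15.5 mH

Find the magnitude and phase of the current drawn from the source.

Step 1 — Angular frequency: ω = 2π·f = 2π·324 = 2036 rad/s.
Step 2 — Component impedances:
  R: Z = R = 330 Ω
  L: Z = jωL = j·2036·0.0155 = 0 + j31.55 Ω
Step 3 — Series combination: Z_total = R + L = 330 + j31.55 Ω = 331.5∠5.5° Ω.
Step 4 — Source phasor: V = 121∠79.3° V = 22.47 + j118.9 V.
Step 5 — Ohm's law: I = V / Z_total = (22.47 + j118.9) / (330 + j31.55) = 0.1016 + j0.3506 A.
Step 6 — Convert to polar: |I| = 0.365 A, ∠I = 73.8°.

I = 0.365∠73.8° A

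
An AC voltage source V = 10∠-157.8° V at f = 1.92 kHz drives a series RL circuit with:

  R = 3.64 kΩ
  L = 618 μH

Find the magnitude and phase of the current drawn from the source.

Step 1 — Angular frequency: ω = 2π·f = 2π·1920 = 1.206e+04 rad/s.
Step 2 — Component impedances:
  R: Z = R = 3640 Ω
  L: Z = jωL = j·1.206e+04·0.000618 = 0 + j7.455 Ω
Step 3 — Series combination: Z_total = R + L = 3640 + j7.455 Ω = 3640∠0.1° Ω.
Step 4 — Source phasor: V = 10∠-157.8° V = -9.259 - j3.778 V.
Step 5 — Ohm's law: I = V / Z_total = (-9.259 - j3.778) / (3640 + j7.455) = -0.002546 - j0.001033 A.
Step 6 — Convert to polar: |I| = 0.002747 A, ∠I = -157.9°.

I = 0.002747∠-157.9° A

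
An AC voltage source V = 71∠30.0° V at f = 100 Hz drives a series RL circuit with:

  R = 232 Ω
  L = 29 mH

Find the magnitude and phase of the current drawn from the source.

Step 1 — Angular frequency: ω = 2π·f = 2π·100 = 628.3 rad/s.
Step 2 — Component impedances:
  R: Z = R = 232 Ω
  L: Z = jωL = j·628.3·0.029 = 0 + j18.22 Ω
Step 3 — Series combination: Z_total = R + L = 232 + j18.22 Ω = 232.7∠4.5° Ω.
Step 4 — Source phasor: V = 71∠30.0° V = 61.49 + j35.5 V.
Step 5 — Ohm's law: I = V / Z_total = (61.49 + j35.5) / (232 + j18.22) = 0.2754 + j0.1314 A.
Step 6 — Convert to polar: |I| = 0.3051 A, ∠I = 25.5°.

I = 0.3051∠25.5° A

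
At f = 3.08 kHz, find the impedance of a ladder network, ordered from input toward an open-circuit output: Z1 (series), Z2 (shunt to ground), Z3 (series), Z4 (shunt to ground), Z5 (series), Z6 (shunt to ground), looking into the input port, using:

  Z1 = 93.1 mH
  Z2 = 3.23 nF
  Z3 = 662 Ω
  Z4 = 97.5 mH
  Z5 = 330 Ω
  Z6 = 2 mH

Step 1 — Angular frequency: ω = 2π·f = 2π·3080 = 1.935e+04 rad/s.
Step 2 — Component impedances:
  Z1: Z = jωL = j·1.935e+04·0.0931 = 0 + j1802 Ω
  Z2: Z = 1/(jωC) = -j/(ω·C) = 0 - j1.6e+04 Ω
  Z3: Z = R = 662 Ω
  Z4: Z = jωL = j·1.935e+04·0.0975 = 0 + j1887 Ω
  Z5: Z = R = 330 Ω
  Z6: Z = jωL = j·1.935e+04·0.002 = 0 + j38.7 Ω
Step 3 — Ladder network (open output): work backward from the far end, alternating series and parallel combinations. Z_in = 977.3 + j1833 Ω = 2078∠61.9° Ω.

Z = 977.3 + j1833 Ω = 2078∠61.9° Ω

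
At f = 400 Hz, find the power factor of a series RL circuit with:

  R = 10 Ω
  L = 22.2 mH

Step 1 — Angular frequency: ω = 2π·f = 2π·400 = 2513 rad/s.
Step 2 — Component impedances:
  R: Z = R = 10 Ω
  L: Z = jωL = j·2513·0.0222 = 0 + j55.79 Ω
Step 3 — Series combination: Z_total = R + L = 10 + j55.79 Ω = 56.68∠79.8° Ω.
Step 4 — Power factor: PF = cos(φ) = Re(Z)/|Z| = 10/56.68 = 0.1764.
Step 5 — Type: Im(Z) = 55.79 ⇒ lagging (phase φ = 79.8°).

PF = 0.1764 (lagging, φ = 79.8°)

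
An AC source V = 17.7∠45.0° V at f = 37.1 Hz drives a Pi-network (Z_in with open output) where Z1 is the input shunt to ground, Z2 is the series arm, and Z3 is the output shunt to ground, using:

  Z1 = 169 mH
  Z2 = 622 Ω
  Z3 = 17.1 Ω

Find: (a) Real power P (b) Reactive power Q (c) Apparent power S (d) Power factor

Step 1 — Angular frequency: ω = 2π·f = 2π·37.1 = 233.1 rad/s.
Step 2 — Component impedances:
  Z1: Z = jωL = j·233.1·0.169 = 0 + j39.39 Ω
  Z2: Z = R = 622 Ω
  Z3: Z = R = 17.1 Ω
Step 3 — With open output, the series arm Z2 and the output shunt Z3 appear in series to ground: Z2 + Z3 = 639.1 Ω.
Step 4 — Parallel with input shunt Z1: Z_in = Z1 || (Z2 + Z3) = 2.419 + j39.25 Ω = 39.32∠86.5° Ω.
Step 5 — Source phasor: V = 17.7∠45.0° V = 12.52 + j12.52 V.
Step 6 — Current: I = V / Z = 0.3373 - j0.2981 A = 0.4501∠-41.5° A.
Step 7 — Complex power: S = V·I* = 0.4902 + j7.953 VA.
Step 8 — Real power: P = Re(S) = 0.4902 W.
Step 9 — Reactive power: Q = Im(S) = 7.953 VAR.
Step 10 — Apparent power: |S| = 7.968 VA.
Step 11 — Power factor: PF = P/|S| = 0.06152 (lagging).

(a) P = 0.4902 W  (b) Q = 7.953 VAR  (c) S = 7.968 VA  (d) PF = 0.06152 (lagging)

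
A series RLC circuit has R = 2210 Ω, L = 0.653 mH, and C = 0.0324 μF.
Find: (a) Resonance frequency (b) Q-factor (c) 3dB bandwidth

Step 1 — Resonance condition Im(Z)=0 gives ω₀ = 1/√(LC).
Step 2 — ω₀ = 1/√(0.000653·3.24e-08) = 2.174e+05 rad/s.
Step 3 — f₀ = ω₀/(2π) = 3.46e+04 Hz.
Step 4 — Series Q: Q = ω₀L/R = 2.174e+05·0.000653/2210 = 0.06424.
Step 5 — 3dB bandwidth: Δω = ω₀/Q = 3.384e+06 rad/s; BW = Δω/(2π) = 5.386e+05 Hz.

(a) f₀ = 3.46e+04 Hz  (b) Q = 0.06424  (c) BW = 5.386e+05 Hz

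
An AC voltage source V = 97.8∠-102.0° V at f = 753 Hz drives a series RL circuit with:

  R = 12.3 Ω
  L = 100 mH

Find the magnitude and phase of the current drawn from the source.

Step 1 — Angular frequency: ω = 2π·f = 2π·753 = 4731 rad/s.
Step 2 — Component impedances:
  R: Z = R = 12.3 Ω
  L: Z = jωL = j·4731·0.1 = 0 + j473.1 Ω
Step 3 — Series combination: Z_total = R + L = 12.3 + j473.1 Ω = 473.3∠88.5° Ω.
Step 4 — Source phasor: V = 97.8∠-102.0° V = -20.33 - j95.66 V.
Step 5 — Ohm's law: I = V / Z_total = (-20.33 - j95.66) / (12.3 + j473.1) = -0.2032 + j0.0377 A.
Step 6 — Convert to polar: |I| = 0.2066 A, ∠I = 169.5°.

I = 0.2066∠169.5° A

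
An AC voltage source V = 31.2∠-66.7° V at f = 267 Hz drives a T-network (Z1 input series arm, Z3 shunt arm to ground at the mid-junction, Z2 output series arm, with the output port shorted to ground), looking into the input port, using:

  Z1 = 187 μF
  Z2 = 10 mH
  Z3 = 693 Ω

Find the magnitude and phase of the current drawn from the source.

Step 1 — Angular frequency: ω = 2π·f = 2π·267 = 1678 rad/s.
Step 2 — Component impedances:
  Z1: Z = 1/(jωC) = -j/(ω·C) = 0 - j3.188 Ω
  Z2: Z = jωL = j·1678·0.01 = 0 + j16.78 Ω
  Z3: Z = R = 693 Ω
Step 3 — With the output port shorted to ground, the output series arm Z2 runs from the junction to ground; the shunt arm Z3 also runs from the junction to ground. They appear in parallel: Z3 || Z2 = 0.4059 + j16.77 Ω.
Step 4 — Series with input arm Z1: Z_in = Z1 + (Z3 || Z2) = 0.4059 + j13.58 Ω = 13.58∠88.3° Ω.
Step 5 — Source phasor: V = 31.2∠-66.7° V = 12.34 - j28.66 V.
Step 6 — Ohm's law: I = V / Z_total = (12.34 - j28.66) / (0.4059 + j13.58) = -2.081 - j0.9711 A.
Step 7 — Convert to polar: |I| = 2.297 A, ∠I = -155.0°.

I = 2.297∠-155.0° A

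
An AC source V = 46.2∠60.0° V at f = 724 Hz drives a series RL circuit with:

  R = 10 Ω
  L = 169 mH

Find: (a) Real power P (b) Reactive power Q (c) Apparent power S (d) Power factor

Step 1 — Angular frequency: ω = 2π·f = 2π·724 = 4549 rad/s.
Step 2 — Component impedances:
  R: Z = R = 10 Ω
  L: Z = jωL = j·4549·0.169 = 0 + j768.8 Ω
Step 3 — Series combination: Z_total = R + L = 10 + j768.8 Ω = 768.9∠89.3° Ω.
Step 4 — Source phasor: V = 46.2∠60.0° V = 23.1 + j40.01 V.
Step 5 — Current: I = V / Z = 0.05243 - j0.02937 A = 0.06009∠-29.3° A.
Step 6 — Complex power: S = V·I* = 0.03611 + j2.776 VA.
Step 7 — Real power: P = Re(S) = 0.03611 W.
Step 8 — Reactive power: Q = Im(S) = 2.776 VAR.
Step 9 — Apparent power: |S| = 2.776 VA.
Step 10 — Power factor: PF = P/|S| = 0.01301 (lagging).

(a) P = 0.03611 W  (b) Q = 2.776 VAR  (c) S = 2.776 VA  (d) PF = 0.01301 (lagging)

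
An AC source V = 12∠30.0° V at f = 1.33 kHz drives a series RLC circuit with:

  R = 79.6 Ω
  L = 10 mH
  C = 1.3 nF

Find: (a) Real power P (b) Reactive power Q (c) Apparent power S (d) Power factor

Step 1 — Angular frequency: ω = 2π·f = 2π·1330 = 8357 rad/s.
Step 2 — Component impedances:
  R: Z = R = 79.6 Ω
  L: Z = jωL = j·8357·0.01 = 0 + j83.57 Ω
  C: Z = 1/(jωC) = -j/(ω·C) = 0 - j9.205e+04 Ω
Step 3 — Series combination: Z_total = R + L + C = 79.6 - j9.197e+04 Ω = 9.197e+04∠-90.0° Ω.
Step 4 — Source phasor: V = 12∠30.0° V = 10.39 + j6 V.
Step 5 — Current: I = V / Z = -6.514e-05 + j0.0001131 A = 0.0001305∠120.0° A.
Step 6 — Complex power: S = V·I* = 1.355e-06 - j0.001566 VA.
Step 7 — Real power: P = Re(S) = 1.355e-06 W.
Step 8 — Reactive power: Q = Im(S) = -0.001566 VAR.
Step 9 — Apparent power: |S| = 0.001566 VA.
Step 10 — Power factor: PF = P/|S| = 0.0008655 (leading).

(a) P = 1.355e-06 W  (b) Q = -0.001566 VAR  (c) S = 0.001566 VA  (d) PF = 0.0008655 (leading)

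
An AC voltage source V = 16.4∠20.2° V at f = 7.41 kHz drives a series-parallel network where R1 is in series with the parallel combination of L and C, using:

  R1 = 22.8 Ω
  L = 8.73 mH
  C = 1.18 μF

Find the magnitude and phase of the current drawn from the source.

Step 1 — Angular frequency: ω = 2π·f = 2π·7410 = 4.656e+04 rad/s.
Step 2 — Component impedances:
  R1: Z = R = 22.8 Ω
  L: Z = jωL = j·4.656e+04·0.00873 = 0 + j406.5 Ω
  C: Z = 1/(jωC) = -j/(ω·C) = 0 - j18.2 Ω
Step 3 — Parallel branch: L || C = 1/(1/L + 1/C) = 0 - j19.06 Ω.
Step 4 — Series with R1: Z_total = R1 + (L || C) = 22.8 - j19.06 Ω = 29.71∠-39.9° Ω.
Step 5 — Source phasor: V = 16.4∠20.2° V = 15.39 + j5.663 V.
Step 6 — Ohm's law: I = V / Z_total = (15.39 + j5.663) / (22.8 - j19.06) = 0.2752 + j0.4784 A.
Step 7 — Convert to polar: |I| = 0.5519 A, ∠I = 60.1°.

I = 0.5519∠60.1° A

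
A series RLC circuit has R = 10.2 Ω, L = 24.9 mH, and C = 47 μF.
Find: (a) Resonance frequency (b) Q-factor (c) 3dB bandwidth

Step 1 — Resonance condition Im(Z)=0 gives ω₀ = 1/√(LC).
Step 2 — ω₀ = 1/√(0.0249·4.7e-05) = 924.4 rad/s.
Step 3 — f₀ = ω₀/(2π) = 147.1 Hz.
Step 4 — Series Q: Q = ω₀L/R = 924.4·0.0249/10.2 = 2.257.
Step 5 — 3dB bandwidth: Δω = ω₀/Q = 409.6 rad/s; BW = Δω/(2π) = 65.2 Hz.

(a) f₀ = 147.1 Hz  (b) Q = 2.257  (c) BW = 65.2 Hz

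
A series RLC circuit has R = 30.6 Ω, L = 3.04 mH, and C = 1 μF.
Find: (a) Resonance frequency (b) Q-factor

Step 1 — Resonance condition Im(Z)=0 gives ω₀ = 1/√(LC).
Step 2 — ω₀ = 1/√(0.00304·1e-06) = 1.814e+04 rad/s.
Step 3 — f₀ = ω₀/(2π) = 2887 Hz.
Step 4 — Series Q: Q = ω₀L/R = 1.814e+04·0.00304/30.6 = 1.802.

(a) f₀ = 2887 Hz  (b) Q = 1.802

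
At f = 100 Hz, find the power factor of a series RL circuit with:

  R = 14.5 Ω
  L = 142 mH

Step 1 — Angular frequency: ω = 2π·f = 2π·100 = 628.3 rad/s.
Step 2 — Component impedances:
  R: Z = R = 14.5 Ω
  L: Z = jωL = j·628.3·0.142 = 0 + j89.22 Ω
Step 3 — Series combination: Z_total = R + L = 14.5 + j89.22 Ω = 90.39∠80.8° Ω.
Step 4 — Power factor: PF = cos(φ) = Re(Z)/|Z| = 14.5/90.39 = 0.1604.
Step 5 — Type: Im(Z) = 89.22 ⇒ lagging (phase φ = 80.8°).

PF = 0.1604 (lagging, φ = 80.8°)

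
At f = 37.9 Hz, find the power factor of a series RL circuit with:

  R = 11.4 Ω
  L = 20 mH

Step 1 — Angular frequency: ω = 2π·f = 2π·37.9 = 238.1 rad/s.
Step 2 — Component impedances:
  R: Z = R = 11.4 Ω
  L: Z = jωL = j·238.1·0.02 = 0 + j4.763 Ω
Step 3 — Series combination: Z_total = R + L = 11.4 + j4.763 Ω = 12.35∠22.7° Ω.
Step 4 — Power factor: PF = cos(φ) = Re(Z)/|Z| = 11.4/12.355 = 0.9227.
Step 5 — Type: Im(Z) = 4.763 ⇒ lagging (phase φ = 22.7°).

PF = 0.9227 (lagging, φ = 22.7°)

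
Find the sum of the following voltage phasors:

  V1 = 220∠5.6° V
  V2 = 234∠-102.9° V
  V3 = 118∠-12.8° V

Step 1 — Convert each phasor to rectangular form:
  V1 = 220·(cos(5.6°) + j·sin(5.6°)) = 219 + j21.47 V
  V2 = 234·(cos(-102.9°) + j·sin(-102.9°)) = -52.24 - j228.1 V
  V3 = 118·(cos(-12.8°) + j·sin(-12.8°)) = 115.1 - j26.14 V
Step 2 — Sum components: V_total = 281.8 - j232.8 V.
Step 3 — Convert to polar: |V_total| = 365.5 V, ∠V_total = -39.6°.

V_total = 365.5∠-39.6° V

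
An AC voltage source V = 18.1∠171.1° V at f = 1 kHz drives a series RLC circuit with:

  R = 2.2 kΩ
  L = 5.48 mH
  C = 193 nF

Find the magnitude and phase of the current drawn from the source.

Step 1 — Angular frequency: ω = 2π·f = 2π·1000 = 6283 rad/s.
Step 2 — Component impedances:
  R: Z = R = 2200 Ω
  L: Z = jωL = j·6283·0.00548 = 0 + j34.43 Ω
  C: Z = 1/(jωC) = -j/(ω·C) = 0 - j824.6 Ω
Step 3 — Series combination: Z_total = R + L + C = 2200 - j790.2 Ω = 2338∠-19.8° Ω.
Step 4 — Source phasor: V = 18.1∠171.1° V = -17.88 + j2.8 V.
Step 5 — Ohm's law: I = V / Z_total = (-17.88 + j2.8) / (2200 - j790.2) = -0.007604 - j0.001459 A.
Step 6 — Convert to polar: |I| = 0.007743 A, ∠I = -169.1°.

I = 0.007743∠-169.1° A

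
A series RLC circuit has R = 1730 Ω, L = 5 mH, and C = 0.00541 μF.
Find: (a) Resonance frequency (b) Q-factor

Step 1 — Resonance condition Im(Z)=0 gives ω₀ = 1/√(LC).
Step 2 — ω₀ = 1/√(0.005·5.41e-09) = 1.923e+05 rad/s.
Step 3 — f₀ = ω₀/(2π) = 3.06e+04 Hz.
Step 4 — Series Q: Q = ω₀L/R = 1.923e+05·0.005/1730 = 0.5557.

(a) f₀ = 3.06e+04 Hz  (b) Q = 0.5557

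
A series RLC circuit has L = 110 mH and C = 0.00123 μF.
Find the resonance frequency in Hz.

Step 1 — Resonance condition Im(Z)=0 gives ω₀ = 1/√(LC).
Step 2 — ω₀ = 1/√(0.11·1.23e-09) = 8.597e+04 rad/s.
Step 3 — f₀ = ω₀/(2π) = 1.368e+04 Hz.

f₀ = 1.368e+04 Hz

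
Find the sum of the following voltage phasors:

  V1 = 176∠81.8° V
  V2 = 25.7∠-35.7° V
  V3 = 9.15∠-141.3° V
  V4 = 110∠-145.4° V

Step 1 — Convert each phasor to rectangular form:
  V1 = 176·(cos(81.8°) + j·sin(81.8°)) = 25.1 + j174.2 V
  V2 = 25.7·(cos(-35.7°) + j·sin(-35.7°)) = 20.87 - j15 V
  V3 = 9.15·(cos(-141.3°) + j·sin(-141.3°)) = -7.141 - j5.721 V
  V4 = 110·(cos(-145.4°) + j·sin(-145.4°)) = -90.55 - j62.46 V
Step 2 — Sum components: V_total = -51.71 + j91.02 V.
Step 3 — Convert to polar: |V_total| = 104.7 V, ∠V_total = 119.6°.

V_total = 104.7∠119.6° V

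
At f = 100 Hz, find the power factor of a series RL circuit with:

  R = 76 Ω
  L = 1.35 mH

Step 1 — Angular frequency: ω = 2π·f = 2π·100 = 628.3 rad/s.
Step 2 — Component impedances:
  R: Z = R = 76 Ω
  L: Z = jωL = j·628.3·0.00135 = 0 + j0.8482 Ω
Step 3 — Series combination: Z_total = R + L = 76 + j0.8482 Ω = 76∠0.6° Ω.
Step 4 — Power factor: PF = cos(φ) = Re(Z)/|Z| = 76/76.005 = 0.9999.
Step 5 — Type: Im(Z) = 0.8482 ⇒ lagging (phase φ = 0.6°).

PF = 0.9999 (lagging, φ = 0.6°)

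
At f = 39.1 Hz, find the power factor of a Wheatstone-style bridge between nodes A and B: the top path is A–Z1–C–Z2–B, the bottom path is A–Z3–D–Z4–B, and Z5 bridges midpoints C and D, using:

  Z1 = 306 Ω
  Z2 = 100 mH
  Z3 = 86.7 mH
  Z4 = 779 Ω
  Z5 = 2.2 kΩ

Step 1 — Angular frequency: ω = 2π·f = 2π·39.1 = 245.7 rad/s.
Step 2 — Component impedances:
  Z1: Z = R = 306 Ω
  Z2: Z = jωL = j·245.7·0.1 = 0 + j24.57 Ω
  Z3: Z = jωL = j·245.7·0.0867 = 0 + j21.3 Ω
  Z4: Z = R = 779 Ω
  Z5: Z = R = 2200 Ω
Step 3 — Bridge requires nodal analysis (the Z5 bridge couples midpoints C and D, so the two paths cannot be reduced to a simple series/parallel combination). Setting node B to ground and injecting 1 A at node A, the 3-node admittance system at A, C, D solves to V_A = Z_AB = 199.9 + j16.15 Ω = 200.6∠4.6° Ω.
Step 4 — Power factor: PF = cos(φ) = Re(Z)/|Z| = 199.91/200.56 = 0.9968.
Step 5 — Type: Im(Z) = 16.15 ⇒ lagging (phase φ = 4.6°).

PF = 0.9968 (lagging, φ = 4.6°)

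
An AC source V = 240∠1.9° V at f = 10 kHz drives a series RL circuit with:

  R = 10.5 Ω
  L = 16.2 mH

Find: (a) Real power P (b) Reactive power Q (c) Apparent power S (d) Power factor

Step 1 — Angular frequency: ω = 2π·f = 2π·1e+04 = 6.283e+04 rad/s.
Step 2 — Component impedances:
  R: Z = R = 10.5 Ω
  L: Z = jωL = j·6.283e+04·0.0162 = 0 + j1018 Ω
Step 3 — Series combination: Z_total = R + L = 10.5 + j1018 Ω = 1018∠89.4° Ω.
Step 4 — Source phasor: V = 240∠1.9° V = 239.9 + j7.957 V.
Step 5 — Current: I = V / Z = 0.01025 - j0.2355 A = 0.2358∠-87.5° A.
Step 6 — Complex power: S = V·I* = 0.5837 + j56.58 VA.
Step 7 — Real power: P = Re(S) = 0.5837 W.
Step 8 — Reactive power: Q = Im(S) = 56.58 VAR.
Step 9 — Apparent power: |S| = 56.59 VA.
Step 10 — Power factor: PF = P/|S| = 0.01032 (lagging).

(a) P = 0.5837 W  (b) Q = 56.58 VAR  (c) S = 56.59 VA  (d) PF = 0.01032 (lagging)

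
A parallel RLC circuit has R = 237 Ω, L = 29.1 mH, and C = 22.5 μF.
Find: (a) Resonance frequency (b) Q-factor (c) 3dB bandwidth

Step 1 — Resonance: ω₀ = 1/√(LC) = 1/√(0.0291·2.25e-05) = 1236 rad/s.
Step 2 — f₀ = ω₀/(2π) = 196.7 Hz.
Step 3 — Parallel Q: Q = R/(ω₀L) = 237/(1236·0.0291) = 6.59.
Step 4 — Bandwidth: Δω = ω₀/Q = 187.5 rad/s; BW = Δω/(2π) = 29.85 Hz.

(a) f₀ = 196.7 Hz  (b) Q = 6.59  (c) BW = 29.85 Hz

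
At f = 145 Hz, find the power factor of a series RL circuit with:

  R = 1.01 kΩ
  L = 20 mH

Step 1 — Angular frequency: ω = 2π·f = 2π·145 = 911.1 rad/s.
Step 2 — Component impedances:
  R: Z = R = 1010 Ω
  L: Z = jωL = j·911.1·0.02 = 0 + j18.22 Ω
Step 3 — Series combination: Z_total = R + L = 1010 + j18.22 Ω = 1010∠1.0° Ω.
Step 4 — Power factor: PF = cos(φ) = Re(Z)/|Z| = 1010/1010.2 = 0.9998.
Step 5 — Type: Im(Z) = 18.22 ⇒ lagging (phase φ = 1.0°).

PF = 0.9998 (lagging, φ = 1.0°)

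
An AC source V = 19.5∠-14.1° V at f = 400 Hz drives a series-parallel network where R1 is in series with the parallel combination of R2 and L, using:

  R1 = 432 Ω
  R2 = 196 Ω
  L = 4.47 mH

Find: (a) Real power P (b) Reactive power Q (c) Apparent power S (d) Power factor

Step 1 — Angular frequency: ω = 2π·f = 2π·400 = 2513 rad/s.
Step 2 — Component impedances:
  R1: Z = R = 432 Ω
  R2: Z = R = 196 Ω
  L: Z = jωL = j·2513·0.00447 = 0 + j11.23 Ω
Step 3 — Parallel branch: R2 || L = 1/(1/R2 + 1/L) = 0.6418 + j11.2 Ω.
Step 4 — Series with R1: Z_total = R1 + (R2 || L) = 432.6 + j11.2 Ω = 432.8∠1.5° Ω.
Step 5 — Source phasor: V = 19.5∠-14.1° V = 18.91 - j4.75 V.
Step 6 — Current: I = V / Z = 0.0434 - j0.0121 A = 0.04506∠-15.6° A.
Step 7 — Complex power: S = V·I* = 0.8783 + j0.02273 VA.
Step 8 — Real power: P = Re(S) = 0.8783 W.
Step 9 — Reactive power: Q = Im(S) = 0.02273 VAR.
Step 10 — Apparent power: |S| = 0.8786 VA.
Step 11 — Power factor: PF = P/|S| = 0.9997 (lagging).

(a) P = 0.8783 W  (b) Q = 0.02273 VAR  (c) S = 0.8786 VA  (d) PF = 0.9997 (lagging)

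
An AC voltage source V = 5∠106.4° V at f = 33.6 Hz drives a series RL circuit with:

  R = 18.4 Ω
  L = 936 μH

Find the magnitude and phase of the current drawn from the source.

Step 1 — Angular frequency: ω = 2π·f = 2π·33.6 = 211.1 rad/s.
Step 2 — Component impedances:
  R: Z = R = 18.4 Ω
  L: Z = jωL = j·211.1·0.000936 = 0 + j0.1976 Ω
Step 3 — Series combination: Z_total = R + L = 18.4 + j0.1976 Ω = 18.4∠0.6° Ω.
Step 4 — Source phasor: V = 5∠106.4° V = -1.412 + j4.797 V.
Step 5 — Ohm's law: I = V / Z_total = (-1.412 + j4.797) / (18.4 + j0.1976) = -0.07392 + j0.2615 A.
Step 6 — Convert to polar: |I| = 0.2717 A, ∠I = 105.8°.

I = 0.2717∠105.8° A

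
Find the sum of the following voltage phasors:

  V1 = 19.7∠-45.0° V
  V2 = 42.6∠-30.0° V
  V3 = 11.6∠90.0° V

Step 1 — Convert each phasor to rectangular form:
  V1 = 19.7·(cos(-45.0°) + j·sin(-45.0°)) = 13.93 - j13.93 V
  V2 = 42.6·(cos(-30.0°) + j·sin(-30.0°)) = 36.89 - j21.3 V
  V3 = 11.6·(cos(90.0°) + j·sin(90.0°)) = 0 + j11.6 V
Step 2 — Sum components: V_total = 50.82 - j23.63 V.
Step 3 — Convert to polar: |V_total| = 56.05 V, ∠V_total = -24.9°.

V_total = 56.05∠-24.9° V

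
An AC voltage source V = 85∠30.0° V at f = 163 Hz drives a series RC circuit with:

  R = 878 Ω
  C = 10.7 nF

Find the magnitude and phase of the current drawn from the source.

Step 1 — Angular frequency: ω = 2π·f = 2π·163 = 1024 rad/s.
Step 2 — Component impedances:
  R: Z = R = 878 Ω
  C: Z = 1/(jωC) = -j/(ω·C) = 0 - j9.125e+04 Ω
Step 3 — Series combination: Z_total = R + C = 878 - j9.125e+04 Ω = 9.126e+04∠-89.4° Ω.
Step 4 — Source phasor: V = 85∠30.0° V = 73.61 + j42.5 V.
Step 5 — Ohm's law: I = V / Z_total = (73.61 + j42.5) / (878 - j9.125e+04) = -0.0004579 + j0.0008111 A.
Step 6 — Convert to polar: |I| = 0.0009314 A, ∠I = 119.4°.

I = 0.0009314∠119.4° A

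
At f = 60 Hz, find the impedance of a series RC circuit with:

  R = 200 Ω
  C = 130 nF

Step 1 — Angular frequency: ω = 2π·f = 2π·60 = 377 rad/s.
Step 2 — Component impedances:
  R: Z = R = 200 Ω
  C: Z = 1/(jωC) = -j/(ω·C) = 0 - j2.04e+04 Ω
Step 3 — Series combination: Z_total = R + C = 200 - j2.04e+04 Ω = 2.041e+04∠-89.4° Ω.

Z = 200 - j2.04e+04 Ω = 2.041e+04∠-89.4° Ω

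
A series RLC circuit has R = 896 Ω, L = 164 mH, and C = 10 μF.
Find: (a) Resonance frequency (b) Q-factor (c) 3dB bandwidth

Step 1 — Resonance condition Im(Z)=0 gives ω₀ = 1/√(LC).
Step 2 — ω₀ = 1/√(0.164·1e-05) = 780.9 rad/s.
Step 3 — f₀ = ω₀/(2π) = 124.3 Hz.
Step 4 — Series Q: Q = ω₀L/R = 780.9·0.164/896 = 0.1429.
Step 5 — 3dB bandwidth: Δω = ω₀/Q = 5463 rad/s; BW = Δω/(2π) = 869.5 Hz.

(a) f₀ = 124.3 Hz  (b) Q = 0.1429  (c) BW = 869.5 Hz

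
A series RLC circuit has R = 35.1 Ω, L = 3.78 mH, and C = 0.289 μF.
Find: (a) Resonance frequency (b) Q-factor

Step 1 — Resonance condition Im(Z)=0 gives ω₀ = 1/√(LC).
Step 2 — ω₀ = 1/√(0.00378·2.89e-07) = 3.026e+04 rad/s.
Step 3 — f₀ = ω₀/(2π) = 4815 Hz.
Step 4 — Series Q: Q = ω₀L/R = 3.026e+04·0.00378/35.1 = 3.258.

(a) f₀ = 4815 Hz  (b) Q = 3.258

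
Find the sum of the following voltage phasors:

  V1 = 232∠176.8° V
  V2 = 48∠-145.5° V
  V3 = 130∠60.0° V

Step 1 — Convert each phasor to rectangular form:
  V1 = 232·(cos(176.8°) + j·sin(176.8°)) = -231.6 + j12.95 V
  V2 = 48·(cos(-145.5°) + j·sin(-145.5°)) = -39.56 - j27.19 V
  V3 = 130·(cos(60.0°) + j·sin(60.0°)) = 65 + j112.6 V
Step 2 — Sum components: V_total = -206.2 + j98.35 V.
Step 3 — Convert to polar: |V_total| = 228.4 V, ∠V_total = 154.5°.

V_total = 228.4∠154.5° V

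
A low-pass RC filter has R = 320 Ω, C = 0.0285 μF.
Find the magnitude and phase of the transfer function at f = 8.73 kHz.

Step 1 — Angular frequency: ω = 2π·8730 = 5.485e+04 rad/s.
Step 2 — Transfer function: H(jω) = 1/(1 + jωRC).
Step 3 — Denominator: 1 + jωRC = 1 + j·5.485e+04·320·2.85e-08 = 1 + j0.5003.
Step 4 — H = 0.7998 - j0.4001.
Step 5 — Magnitude: |H| = 0.8943 (-1.0 dB); phase: φ = -26.6°.

|H| = 0.8943 (-1.0 dB), φ = -26.6°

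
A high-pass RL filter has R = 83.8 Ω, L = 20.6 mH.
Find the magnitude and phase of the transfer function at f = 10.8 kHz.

Step 1 — Angular frequency: ω = 2π·1.08e+04 = 6.786e+04 rad/s.
Step 2 — Transfer function: H(jω) = jωL/(R + jωL).
Step 3 — Numerator jωL = j·1398; denominator R + jωL = 83.8 + j1398.
Step 4 — H = 0.9964 + j0.05973.
Step 5 — Magnitude: |H| = 0.9982 (-0.0 dB); phase: φ = 3.4°.

|H| = 0.9982 (-0.0 dB), φ = 3.4°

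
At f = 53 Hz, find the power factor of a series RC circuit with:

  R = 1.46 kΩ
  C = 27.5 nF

Step 1 — Angular frequency: ω = 2π·f = 2π·53 = 333 rad/s.
Step 2 — Component impedances:
  R: Z = R = 1460 Ω
  C: Z = 1/(jωC) = -j/(ω·C) = 0 - j1.092e+05 Ω
Step 3 — Series combination: Z_total = R + C = 1460 - j1.092e+05 Ω = 1.092e+05∠-89.2° Ω.
Step 4 — Power factor: PF = cos(φ) = Re(Z)/|Z| = 1460/1.092e+05 = 0.01337.
Step 5 — Type: Im(Z) = -1.092e+05 ⇒ leading (phase φ = -89.2°).

PF = 0.01337 (leading, φ = -89.2°)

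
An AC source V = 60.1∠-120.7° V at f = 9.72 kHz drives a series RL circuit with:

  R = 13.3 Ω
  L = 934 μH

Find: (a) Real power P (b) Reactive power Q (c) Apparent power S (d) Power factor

Step 1 — Angular frequency: ω = 2π·f = 2π·9720 = 6.107e+04 rad/s.
Step 2 — Component impedances:
  R: Z = R = 13.3 Ω
  L: Z = jωL = j·6.107e+04·0.000934 = 0 + j57.04 Ω
Step 3 — Series combination: Z_total = R + L = 13.3 + j57.04 Ω = 58.57∠76.9° Ω.
Step 4 — Source phasor: V = 60.1∠-120.7° V = -30.68 - j51.68 V.
Step 5 — Current: I = V / Z = -0.9782 + j0.3098 A = 1.026∠162.4° A.
Step 6 — Complex power: S = V·I* = 14 + j60.06 VA.
Step 7 — Real power: P = Re(S) = 14 W.
Step 8 — Reactive power: Q = Im(S) = 60.06 VAR.
Step 9 — Apparent power: |S| = 61.67 VA.
Step 10 — Power factor: PF = P/|S| = 0.2271 (lagging).

(a) P = 14 W  (b) Q = 60.06 VAR  (c) S = 61.67 VA  (d) PF = 0.2271 (lagging)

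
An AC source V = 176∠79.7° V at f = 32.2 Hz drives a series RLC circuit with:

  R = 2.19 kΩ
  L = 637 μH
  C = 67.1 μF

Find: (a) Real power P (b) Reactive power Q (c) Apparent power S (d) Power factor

Step 1 — Angular frequency: ω = 2π·f = 2π·32.2 = 202.3 rad/s.
Step 2 — Component impedances:
  R: Z = R = 2190 Ω
  L: Z = jωL = j·202.3·0.000637 = 0 + j0.1289 Ω
  C: Z = 1/(jωC) = -j/(ω·C) = 0 - j73.66 Ω
Step 3 — Series combination: Z_total = R + L + C = 2190 - j73.53 Ω = 2191∠-1.9° Ω.
Step 4 — Source phasor: V = 176∠79.7° V = 31.47 + j173.2 V.
Step 5 — Current: I = V / Z = 0.0117 + j0.07946 A = 0.08032∠81.6° A.
Step 6 — Complex power: S = V·I* = 14.13 - j0.4744 VA.
Step 7 — Real power: P = Re(S) = 14.13 W.
Step 8 — Reactive power: Q = Im(S) = -0.4744 VAR.
Step 9 — Apparent power: |S| = 14.14 VA.
Step 10 — Power factor: PF = P/|S| = 0.9994 (leading).

(a) P = 14.13 W  (b) Q = -0.4744 VAR  (c) S = 14.14 VA  (d) PF = 0.9994 (leading)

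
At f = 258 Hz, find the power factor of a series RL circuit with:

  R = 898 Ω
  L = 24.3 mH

Step 1 — Angular frequency: ω = 2π·f = 2π·258 = 1621 rad/s.
Step 2 — Component impedances:
  R: Z = R = 898 Ω
  L: Z = jωL = j·1621·0.0243 = 0 + j39.39 Ω
Step 3 — Series combination: Z_total = R + L = 898 + j39.39 Ω = 898.9∠2.5° Ω.
Step 4 — Power factor: PF = cos(φ) = Re(Z)/|Z| = 898/898.9 = 0.999.
Step 5 — Type: Im(Z) = 39.39 ⇒ lagging (phase φ = 2.5°).

PF = 0.999 (lagging, φ = 2.5°)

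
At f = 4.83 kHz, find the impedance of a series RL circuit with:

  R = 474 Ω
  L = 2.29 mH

Step 1 — Angular frequency: ω = 2π·f = 2π·4830 = 3.035e+04 rad/s.
Step 2 — Component impedances:
  R: Z = R = 474 Ω
  L: Z = jωL = j·3.035e+04·0.00229 = 0 + j69.5 Ω
Step 3 — Series combination: Z_total = R + L = 474 + j69.5 Ω = 479.1∠8.3° Ω.

Z = 474 + j69.5 Ω = 479.1∠8.3° Ω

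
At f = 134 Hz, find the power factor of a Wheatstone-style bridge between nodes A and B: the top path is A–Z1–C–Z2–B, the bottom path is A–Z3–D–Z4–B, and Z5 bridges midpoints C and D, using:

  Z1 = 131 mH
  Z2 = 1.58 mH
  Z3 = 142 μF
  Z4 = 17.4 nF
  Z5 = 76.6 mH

Step 1 — Angular frequency: ω = 2π·f = 2π·134 = 841.9 rad/s.
Step 2 — Component impedances:
  Z1: Z = jωL = j·841.9·0.131 = 0 + j110.3 Ω
  Z2: Z = jωL = j·841.9·0.00158 = 0 + j1.33 Ω
  Z3: Z = 1/(jωC) = -j/(ω·C) = 0 - j8.364 Ω
  Z4: Z = 1/(jωC) = -j/(ω·C) = 0 - j6.826e+04 Ω
  Z5: Z = jωL = j·841.9·0.0766 = 0 + j64.49 Ω
Step 3 — Bridge requires nodal analysis (the Z5 bridge couples midpoints C and D, so the two paths cannot be reduced to a simple series/parallel combination). Setting node B to ground and injecting 1 A at node A, the 3-node admittance system at A, C, D solves to V_A = Z_AB = 0 + j38.56 Ω = 38.56∠90.0° Ω.
Step 4 — Power factor: PF = cos(φ) = Re(Z)/|Z| = 0/38.56 = 0.
Step 5 — Type: Im(Z) = 38.56 ⇒ lagging (phase φ = 90.0°).

PF = 0 (lagging, φ = 90.0°)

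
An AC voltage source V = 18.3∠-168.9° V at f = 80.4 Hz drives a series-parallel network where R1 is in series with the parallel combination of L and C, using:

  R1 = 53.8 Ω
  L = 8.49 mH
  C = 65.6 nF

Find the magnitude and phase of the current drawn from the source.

Step 1 — Angular frequency: ω = 2π·f = 2π·80.4 = 505.2 rad/s.
Step 2 — Component impedances:
  R1: Z = R = 53.8 Ω
  L: Z = jωL = j·505.2·0.00849 = 0 + j4.289 Ω
  C: Z = 1/(jωC) = -j/(ω·C) = 0 - j3.018e+04 Ω
Step 3 — Parallel branch: L || C = 1/(1/L + 1/C) = 0 + j4.289 Ω.
Step 4 — Series with R1: Z_total = R1 + (L || C) = 53.8 + j4.289 Ω = 53.97∠4.6° Ω.
Step 5 — Source phasor: V = 18.3∠-168.9° V = -17.96 - j3.523 V.
Step 6 — Ohm's law: I = V / Z_total = (-17.96 - j3.523) / (53.8 + j4.289) = -0.3369 - j0.03863 A.
Step 7 — Convert to polar: |I| = 0.3391 A, ∠I = -173.5°.

I = 0.3391∠-173.5° A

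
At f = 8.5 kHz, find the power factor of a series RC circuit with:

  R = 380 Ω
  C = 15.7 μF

Step 1 — Angular frequency: ω = 2π·f = 2π·8500 = 5.341e+04 rad/s.
Step 2 — Component impedances:
  R: Z = R = 380 Ω
  C: Z = 1/(jωC) = -j/(ω·C) = 0 - j1.193 Ω
Step 3 — Series combination: Z_total = R + C = 380 - j1.193 Ω = 380∠-0.2° Ω.
Step 4 — Power factor: PF = cos(φ) = Re(Z)/|Z| = 380/380 = 1.
Step 5 — Type: Im(Z) = -1.193 ⇒ leading (phase φ = -0.2°).

PF = 1 (leading, φ = -0.2°)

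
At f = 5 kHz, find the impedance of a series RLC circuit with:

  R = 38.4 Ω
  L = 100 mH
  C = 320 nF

Step 1 — Angular frequency: ω = 2π·f = 2π·5000 = 3.142e+04 rad/s.
Step 2 — Component impedances:
  R: Z = R = 38.4 Ω
  L: Z = jωL = j·3.142e+04·0.1 = 0 + j3142 Ω
  C: Z = 1/(jωC) = -j/(ω·C) = 0 - j99.47 Ω
Step 3 — Series combination: Z_total = R + L + C = 38.4 + j3042 Ω = 3042∠89.3° Ω.

Z = 38.4 + j3042 Ω = 3042∠89.3° Ω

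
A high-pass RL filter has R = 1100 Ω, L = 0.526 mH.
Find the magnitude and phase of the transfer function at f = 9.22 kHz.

Step 1 — Angular frequency: ω = 2π·9220 = 5.793e+04 rad/s.
Step 2 — Transfer function: H(jω) = jωL/(R + jωL).
Step 3 — Numerator jωL = j·30.47; denominator R + jωL = 1100 + j30.47.
Step 4 — H = 0.0007668 + j0.02768.
Step 5 — Magnitude: |H| = 0.02769 (-31.2 dB); phase: φ = 88.4°.

|H| = 0.02769 (-31.2 dB), φ = 88.4°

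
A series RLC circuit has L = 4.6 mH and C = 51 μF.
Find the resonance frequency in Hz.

Step 1 — Resonance condition Im(Z)=0 gives ω₀ = 1/√(LC).
Step 2 — ω₀ = 1/√(0.0046·5.1e-05) = 2065 rad/s.
Step 3 — f₀ = ω₀/(2π) = 328.6 Hz.

f₀ = 328.6 Hz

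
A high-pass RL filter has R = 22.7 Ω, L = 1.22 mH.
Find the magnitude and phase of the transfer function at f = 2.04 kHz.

Step 1 — Angular frequency: ω = 2π·2040 = 1.282e+04 rad/s.
Step 2 — Transfer function: H(jω) = jωL/(R + jωL).
Step 3 — Numerator jωL = j·15.64; denominator R + jωL = 22.7 + j15.64.
Step 4 — H = 0.3218 + j0.4672.
Step 5 — Magnitude: |H| = 0.5673 (-4.9 dB); phase: φ = 55.4°.

|H| = 0.5673 (-4.9 dB), φ = 55.4°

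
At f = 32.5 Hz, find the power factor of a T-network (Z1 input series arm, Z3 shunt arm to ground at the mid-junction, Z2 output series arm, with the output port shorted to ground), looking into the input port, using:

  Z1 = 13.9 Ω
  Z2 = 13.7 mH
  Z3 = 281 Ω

Step 1 — Angular frequency: ω = 2π·f = 2π·32.5 = 204.2 rad/s.
Step 2 — Component impedances:
  Z1: Z = R = 13.9 Ω
  Z2: Z = jωL = j·204.2·0.0137 = 0 + j2.798 Ω
  Z3: Z = R = 281 Ω
Step 3 — With the output port shorted to ground, the output series arm Z2 runs from the junction to ground; the shunt arm Z3 also runs from the junction to ground. They appear in parallel: Z3 || Z2 = 0.02785 + j2.797 Ω.
Step 4 — Series with input arm Z1: Z_in = Z1 + (Z3 || Z2) = 13.93 + j2.797 Ω = 14.21∠11.4° Ω.
Step 5 — Power factor: PF = cos(φ) = Re(Z)/|Z| = 13.928/14.206 = 0.9804.
Step 6 — Type: Im(Z) = 2.797 ⇒ lagging (phase φ = 11.4°).

PF = 0.9804 (lagging, φ = 11.4°)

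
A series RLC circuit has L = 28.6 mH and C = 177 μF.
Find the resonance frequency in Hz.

Step 1 — Resonance condition Im(Z)=0 gives ω₀ = 1/√(LC).
Step 2 — ω₀ = 1/√(0.0286·0.000177) = 444.5 rad/s.
Step 3 — f₀ = ω₀/(2π) = 70.74 Hz.

f₀ = 70.74 Hz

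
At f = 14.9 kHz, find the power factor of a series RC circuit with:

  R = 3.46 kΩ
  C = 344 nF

Step 1 — Angular frequency: ω = 2π·f = 2π·1.49e+04 = 9.362e+04 rad/s.
Step 2 — Component impedances:
  R: Z = R = 3460 Ω
  C: Z = 1/(jωC) = -j/(ω·C) = 0 - j31.05 Ω
Step 3 — Series combination: Z_total = R + C = 3460 - j31.05 Ω = 3460∠-0.5° Ω.
Step 4 — Power factor: PF = cos(φ) = Re(Z)/|Z| = 3460/3460 = 1.
Step 5 — Type: Im(Z) = -31.05 ⇒ leading (phase φ = -0.5°).

PF = 1 (leading, φ = -0.5°)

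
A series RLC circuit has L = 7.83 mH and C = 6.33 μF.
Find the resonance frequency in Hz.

Step 1 — Resonance condition Im(Z)=0 gives ω₀ = 1/√(LC).
Step 2 — ω₀ = 1/√(0.00783·6.33e-06) = 4492 rad/s.
Step 3 — f₀ = ω₀/(2π) = 714.9 Hz.

f₀ = 714.9 Hz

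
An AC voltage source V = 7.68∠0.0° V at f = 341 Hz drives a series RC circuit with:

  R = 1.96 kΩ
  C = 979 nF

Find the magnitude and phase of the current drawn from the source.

Step 1 — Angular frequency: ω = 2π·f = 2π·341 = 2143 rad/s.
Step 2 — Component impedances:
  R: Z = R = 1960 Ω
  C: Z = 1/(jωC) = -j/(ω·C) = 0 - j476.7 Ω
Step 3 — Series combination: Z_total = R + C = 1960 - j476.7 Ω = 2017∠-13.7° Ω.
Step 4 — Source phasor: V = 7.68∠0.0° V = 7.68 V.
Step 5 — Ohm's law: I = V / Z_total = (7.68) / (1960 - j476.7) = 0.003699 + j0.0008998 A.
Step 6 — Convert to polar: |I| = 0.003807 A, ∠I = 13.7°.

I = 0.003807∠13.7° A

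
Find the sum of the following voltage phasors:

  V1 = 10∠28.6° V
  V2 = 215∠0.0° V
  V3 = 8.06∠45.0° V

Step 1 — Convert each phasor to rectangular form:
  V1 = 10·(cos(28.6°) + j·sin(28.6°)) = 8.78 + j4.787 V
  V2 = 215·(cos(0.0°) + j·sin(0.0°)) = 215 V
  V3 = 8.06·(cos(45.0°) + j·sin(45.0°)) = 5.699 + j5.699 V
Step 2 — Sum components: V_total = 229.5 + j10.49 V.
Step 3 — Convert to polar: |V_total| = 229.7 V, ∠V_total = 2.6°.

V_total = 229.7∠2.6° V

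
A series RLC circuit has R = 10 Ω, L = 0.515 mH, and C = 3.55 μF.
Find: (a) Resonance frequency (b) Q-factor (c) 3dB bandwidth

Step 1 — Resonance: ω₀ = 1/√(LC) = 1/√(0.000515·3.55e-06) = 2.339e+04 rad/s.
Step 2 — f₀ = ω₀/(2π) = 3722 Hz.
Step 3 — Series Q: Q = ω₀L/R = 2.339e+04·0.000515/10 = 1.204.
Step 4 — Bandwidth: Δω = ω₀/Q = 1.942e+04 rad/s; BW = Δω/(2π) = 3090 Hz.

(a) f₀ = 3722 Hz  (b) Q = 1.204  (c) BW = 3090 Hz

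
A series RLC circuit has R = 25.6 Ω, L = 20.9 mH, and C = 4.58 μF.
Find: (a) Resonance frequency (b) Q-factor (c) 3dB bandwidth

Step 1 — Resonance condition Im(Z)=0 gives ω₀ = 1/√(LC).
Step 2 — ω₀ = 1/√(0.0209·4.58e-06) = 3232 rad/s.
Step 3 — f₀ = ω₀/(2π) = 514.4 Hz.
Step 4 — Series Q: Q = ω₀L/R = 3232·0.0209/25.6 = 2.639.
Step 5 — 3dB bandwidth: Δω = ω₀/Q = 1225 rad/s; BW = Δω/(2π) = 194.9 Hz.

(a) f₀ = 514.4 Hz  (b) Q = 2.639  (c) BW = 194.9 Hz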